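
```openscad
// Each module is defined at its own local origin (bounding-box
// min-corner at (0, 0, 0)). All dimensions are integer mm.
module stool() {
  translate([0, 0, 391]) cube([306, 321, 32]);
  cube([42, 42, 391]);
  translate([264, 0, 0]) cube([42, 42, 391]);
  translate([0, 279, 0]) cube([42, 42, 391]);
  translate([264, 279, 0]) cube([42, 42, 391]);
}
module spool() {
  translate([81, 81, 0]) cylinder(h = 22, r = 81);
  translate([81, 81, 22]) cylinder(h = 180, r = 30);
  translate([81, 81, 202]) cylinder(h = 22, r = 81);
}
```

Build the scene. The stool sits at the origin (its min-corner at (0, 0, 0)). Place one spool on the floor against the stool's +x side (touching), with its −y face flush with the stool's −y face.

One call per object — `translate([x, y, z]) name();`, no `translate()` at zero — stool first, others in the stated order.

stool();
translate([306, 0, 0]) spool();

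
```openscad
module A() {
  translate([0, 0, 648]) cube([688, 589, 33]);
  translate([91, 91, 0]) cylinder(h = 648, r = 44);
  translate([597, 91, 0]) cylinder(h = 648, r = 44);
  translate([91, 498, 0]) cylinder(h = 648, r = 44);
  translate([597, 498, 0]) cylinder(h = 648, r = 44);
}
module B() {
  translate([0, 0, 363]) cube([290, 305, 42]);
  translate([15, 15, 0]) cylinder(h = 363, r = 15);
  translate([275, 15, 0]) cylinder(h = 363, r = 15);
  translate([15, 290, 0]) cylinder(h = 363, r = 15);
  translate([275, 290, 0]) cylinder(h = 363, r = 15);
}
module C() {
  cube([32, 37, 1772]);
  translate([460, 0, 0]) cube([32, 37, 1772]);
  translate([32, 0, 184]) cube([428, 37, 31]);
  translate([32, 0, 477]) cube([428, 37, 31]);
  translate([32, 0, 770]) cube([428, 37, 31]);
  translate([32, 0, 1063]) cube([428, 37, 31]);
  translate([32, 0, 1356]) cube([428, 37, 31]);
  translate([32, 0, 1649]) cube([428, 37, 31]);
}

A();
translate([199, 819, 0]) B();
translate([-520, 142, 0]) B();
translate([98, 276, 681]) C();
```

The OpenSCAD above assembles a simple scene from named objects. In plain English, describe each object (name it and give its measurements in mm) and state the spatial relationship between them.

A is a rectangular dining table. The top is 688×589×33 mm with its upper surface at z = 681 mm. It stands on four round legs of 88 mm diameter, each leg's bounding box inset 47 mm from the nearest pair of top edges, running from the floor to the underside of the top.

B is a four-legged stool. The seat is a 290×305×42 mm slab whose top surface is at z = 405 mm; four round legs, each 30 mm in diameter, run from the floor (z = 0) to the underside of the seat, each leg's axis is inset half a diameter from the nearest pair of seat edges (so the leg's bounding box is flush with the corner).

C is a straight ladder. Two 32×37 mm vertical rails, 1772 mm tall, stand 492 mm apart (outside-to-outside) with their front faces coplanar on the −y side. 6 rungs, each 37 mm deep and 31 mm tall, span between the inner faces of the rails, front faces flush with the rails. The lowest rung's underside is at z = 184 mm and rungs are spaced 293 mm apart (underside to underside).

Two stools sit around the table at the +y, −x sides. The ladder is on top of the table, centred.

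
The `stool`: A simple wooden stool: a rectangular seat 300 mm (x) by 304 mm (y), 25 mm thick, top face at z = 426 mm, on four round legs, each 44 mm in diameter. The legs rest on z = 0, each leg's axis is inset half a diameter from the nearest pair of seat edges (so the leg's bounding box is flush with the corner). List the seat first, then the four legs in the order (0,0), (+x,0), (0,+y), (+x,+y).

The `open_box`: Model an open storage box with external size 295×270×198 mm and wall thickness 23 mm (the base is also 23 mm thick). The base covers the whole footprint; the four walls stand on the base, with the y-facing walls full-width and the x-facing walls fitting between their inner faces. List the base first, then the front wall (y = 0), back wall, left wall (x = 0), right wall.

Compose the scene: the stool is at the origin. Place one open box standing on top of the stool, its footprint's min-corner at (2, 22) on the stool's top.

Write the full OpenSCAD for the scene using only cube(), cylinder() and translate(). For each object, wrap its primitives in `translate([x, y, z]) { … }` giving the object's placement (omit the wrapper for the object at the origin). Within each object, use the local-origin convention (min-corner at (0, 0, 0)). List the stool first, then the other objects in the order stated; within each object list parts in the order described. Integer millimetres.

translate([0, 0, 401]) cube([300, 304, 25]);
translate([22, 22, 0]) cylinder(h = 401, r = 22);
translate([278, 22, 0]) cylinder(h = 401, r = 22);
translate([22, 282, 0]) cylinder(h = 401, r = 22);
translate([278, 282, 0]) cylinder(h = 401, r = 22);
translate([2, 22, 426]) {
  cube([295, 270, 23]);
  translate([0, 0, 23]) cube([295, 23, 175]);
  translate([0, 247, 23]) cube([295, 23, 175]);
  translate([0, 23, 23]) cube([23, 224, 175]);
  translate([272, 23, 23]) cube([23, 224, 175]);
}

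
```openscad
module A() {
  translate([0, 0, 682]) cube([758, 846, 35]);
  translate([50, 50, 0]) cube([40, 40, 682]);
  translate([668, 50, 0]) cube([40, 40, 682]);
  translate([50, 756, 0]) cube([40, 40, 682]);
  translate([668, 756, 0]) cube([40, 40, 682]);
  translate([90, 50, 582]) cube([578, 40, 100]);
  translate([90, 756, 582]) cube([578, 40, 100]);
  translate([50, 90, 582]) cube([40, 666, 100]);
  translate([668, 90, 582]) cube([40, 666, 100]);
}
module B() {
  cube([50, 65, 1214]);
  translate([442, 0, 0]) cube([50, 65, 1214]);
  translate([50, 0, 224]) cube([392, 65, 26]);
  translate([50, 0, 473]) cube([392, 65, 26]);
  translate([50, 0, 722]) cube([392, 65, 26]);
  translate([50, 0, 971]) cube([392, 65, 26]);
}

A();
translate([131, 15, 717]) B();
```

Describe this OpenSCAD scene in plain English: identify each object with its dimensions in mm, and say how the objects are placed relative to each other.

A is a table with a 758×846 mm rectangular top, 35 mm thick, top surface at z = 717 mm, supported by four 40×40 mm square legs, each inset 50 mm from the nearest pair of top edges, running from the floor. Four apron rails, 40 mm thick and 100 mm tall, run between adjacent legs with their top edges flush with the underside of the top and their outer faces flush with the legs' outer faces.

B is a wooden ladder with two side rails of 50×65 mm section and 1214 mm height, set 492 mm apart overall. Between them run 4 rectangular rungs (65 mm deep, 26 mm thick), front faces flush with the rails' −y face. The bottom of the first rung is 224 mm above the floor and each subsequent rung is 249 mm higher than the one below.

The ladder is on top of the table.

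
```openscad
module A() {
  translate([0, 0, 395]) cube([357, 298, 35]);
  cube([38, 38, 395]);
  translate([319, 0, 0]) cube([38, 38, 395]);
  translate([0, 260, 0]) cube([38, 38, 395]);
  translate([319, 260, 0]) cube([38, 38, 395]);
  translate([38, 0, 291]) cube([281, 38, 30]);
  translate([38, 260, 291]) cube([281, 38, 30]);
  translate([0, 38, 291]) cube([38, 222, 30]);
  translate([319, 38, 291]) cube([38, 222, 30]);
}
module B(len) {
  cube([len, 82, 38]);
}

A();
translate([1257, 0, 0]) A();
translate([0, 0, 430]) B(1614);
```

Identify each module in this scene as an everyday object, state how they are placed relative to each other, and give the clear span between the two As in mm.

Second stool starts at x = 1257; first ends at x = 357; clear span = 1257 − 357 = 900 mm.

A is a stool. B is a beam. A beam spans the tops of two stools. The clear span between the two stools is 900 mm.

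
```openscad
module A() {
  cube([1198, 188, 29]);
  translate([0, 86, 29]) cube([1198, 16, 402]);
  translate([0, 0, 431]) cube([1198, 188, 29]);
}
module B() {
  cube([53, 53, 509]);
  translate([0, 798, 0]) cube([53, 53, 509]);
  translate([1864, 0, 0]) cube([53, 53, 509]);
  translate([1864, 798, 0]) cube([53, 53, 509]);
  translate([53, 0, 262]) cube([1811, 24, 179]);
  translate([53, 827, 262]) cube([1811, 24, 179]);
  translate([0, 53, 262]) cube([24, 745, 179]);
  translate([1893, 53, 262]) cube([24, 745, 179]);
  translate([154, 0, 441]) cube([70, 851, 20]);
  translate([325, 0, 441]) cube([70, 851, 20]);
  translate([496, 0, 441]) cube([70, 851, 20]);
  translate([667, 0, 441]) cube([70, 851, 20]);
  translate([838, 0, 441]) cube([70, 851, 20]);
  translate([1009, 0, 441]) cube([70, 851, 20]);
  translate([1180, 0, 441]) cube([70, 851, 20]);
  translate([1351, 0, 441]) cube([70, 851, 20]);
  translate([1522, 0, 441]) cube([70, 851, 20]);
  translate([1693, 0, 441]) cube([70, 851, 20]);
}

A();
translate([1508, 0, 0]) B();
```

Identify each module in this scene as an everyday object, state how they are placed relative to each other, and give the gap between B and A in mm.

A is an I-beam. B is a bed frame. The bed frame is on the floor beside the I-beam on its +x side. The gap between the bed frame and the I-beam is 310 mm.

The bed frame's nearest face is 310 mm from the I-beam's +x face.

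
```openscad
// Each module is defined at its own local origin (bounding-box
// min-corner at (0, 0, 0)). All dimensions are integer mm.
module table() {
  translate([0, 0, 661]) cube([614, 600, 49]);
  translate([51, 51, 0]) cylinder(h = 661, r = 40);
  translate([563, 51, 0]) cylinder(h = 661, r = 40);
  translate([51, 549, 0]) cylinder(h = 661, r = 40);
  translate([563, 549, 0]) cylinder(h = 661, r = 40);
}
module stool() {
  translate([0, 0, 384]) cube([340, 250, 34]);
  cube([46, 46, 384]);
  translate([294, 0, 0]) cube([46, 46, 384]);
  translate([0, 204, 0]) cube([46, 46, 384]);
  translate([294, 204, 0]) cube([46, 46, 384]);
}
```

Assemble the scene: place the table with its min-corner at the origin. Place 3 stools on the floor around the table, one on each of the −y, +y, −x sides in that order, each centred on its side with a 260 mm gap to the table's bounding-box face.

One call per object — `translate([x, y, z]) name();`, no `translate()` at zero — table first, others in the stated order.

table();
translate([137, -510, 0]) stool();
translate([137, 860, 0]) stool();
translate([-600, 175, 0]) stool();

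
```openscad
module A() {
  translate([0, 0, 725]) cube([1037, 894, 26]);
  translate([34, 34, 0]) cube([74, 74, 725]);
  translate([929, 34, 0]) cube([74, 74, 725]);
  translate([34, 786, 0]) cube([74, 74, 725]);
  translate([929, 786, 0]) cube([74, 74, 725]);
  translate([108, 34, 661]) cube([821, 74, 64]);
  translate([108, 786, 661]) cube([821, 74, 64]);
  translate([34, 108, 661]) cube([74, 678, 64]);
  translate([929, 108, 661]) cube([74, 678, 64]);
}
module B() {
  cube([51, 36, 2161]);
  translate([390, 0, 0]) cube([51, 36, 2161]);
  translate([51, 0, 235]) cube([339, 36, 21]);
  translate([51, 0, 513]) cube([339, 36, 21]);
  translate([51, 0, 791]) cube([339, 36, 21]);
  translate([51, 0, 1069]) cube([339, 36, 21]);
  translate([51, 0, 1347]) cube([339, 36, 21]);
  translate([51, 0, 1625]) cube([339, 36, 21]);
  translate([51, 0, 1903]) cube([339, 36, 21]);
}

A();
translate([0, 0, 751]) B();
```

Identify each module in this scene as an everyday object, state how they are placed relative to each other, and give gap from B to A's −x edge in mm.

A is a table. B is a ladder. The ladder is on top of the table. The gap from the ladder to the table's −x edge is 0 mm.

The ladder's min-x is at 0; the table's min-x is 0; gap = 0 mm.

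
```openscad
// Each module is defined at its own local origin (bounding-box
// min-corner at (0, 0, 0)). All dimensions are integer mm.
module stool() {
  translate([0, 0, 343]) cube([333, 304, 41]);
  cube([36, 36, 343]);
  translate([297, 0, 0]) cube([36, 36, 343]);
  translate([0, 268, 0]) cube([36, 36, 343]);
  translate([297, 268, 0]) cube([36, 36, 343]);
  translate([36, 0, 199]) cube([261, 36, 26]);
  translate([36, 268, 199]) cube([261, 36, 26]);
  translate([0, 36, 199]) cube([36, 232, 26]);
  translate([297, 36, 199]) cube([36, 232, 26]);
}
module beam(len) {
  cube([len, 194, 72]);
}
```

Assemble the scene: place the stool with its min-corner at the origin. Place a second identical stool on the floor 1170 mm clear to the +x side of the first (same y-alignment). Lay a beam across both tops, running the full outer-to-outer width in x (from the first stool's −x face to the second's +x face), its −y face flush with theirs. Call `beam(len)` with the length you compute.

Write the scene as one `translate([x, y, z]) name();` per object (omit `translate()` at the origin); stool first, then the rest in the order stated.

stool();
translate([1503, 0, 0]) stool();
translate([0, 0, 384]) beam(1836);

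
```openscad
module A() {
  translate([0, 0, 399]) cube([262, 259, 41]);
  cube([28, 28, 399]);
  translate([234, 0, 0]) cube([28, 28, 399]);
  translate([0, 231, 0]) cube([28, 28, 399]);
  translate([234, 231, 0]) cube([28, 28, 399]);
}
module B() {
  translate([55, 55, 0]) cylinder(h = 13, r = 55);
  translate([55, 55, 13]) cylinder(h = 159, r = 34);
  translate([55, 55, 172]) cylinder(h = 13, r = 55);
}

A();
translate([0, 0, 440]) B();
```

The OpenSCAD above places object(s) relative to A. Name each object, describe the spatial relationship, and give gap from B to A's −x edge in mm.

A is a stool. B is a spool. The spool is on top of the stool. The gap from the spool to the stool's −x edge is 0 mm.

The spool's min-x is at 0; the stool's min-x is 0; gap = 0 mm.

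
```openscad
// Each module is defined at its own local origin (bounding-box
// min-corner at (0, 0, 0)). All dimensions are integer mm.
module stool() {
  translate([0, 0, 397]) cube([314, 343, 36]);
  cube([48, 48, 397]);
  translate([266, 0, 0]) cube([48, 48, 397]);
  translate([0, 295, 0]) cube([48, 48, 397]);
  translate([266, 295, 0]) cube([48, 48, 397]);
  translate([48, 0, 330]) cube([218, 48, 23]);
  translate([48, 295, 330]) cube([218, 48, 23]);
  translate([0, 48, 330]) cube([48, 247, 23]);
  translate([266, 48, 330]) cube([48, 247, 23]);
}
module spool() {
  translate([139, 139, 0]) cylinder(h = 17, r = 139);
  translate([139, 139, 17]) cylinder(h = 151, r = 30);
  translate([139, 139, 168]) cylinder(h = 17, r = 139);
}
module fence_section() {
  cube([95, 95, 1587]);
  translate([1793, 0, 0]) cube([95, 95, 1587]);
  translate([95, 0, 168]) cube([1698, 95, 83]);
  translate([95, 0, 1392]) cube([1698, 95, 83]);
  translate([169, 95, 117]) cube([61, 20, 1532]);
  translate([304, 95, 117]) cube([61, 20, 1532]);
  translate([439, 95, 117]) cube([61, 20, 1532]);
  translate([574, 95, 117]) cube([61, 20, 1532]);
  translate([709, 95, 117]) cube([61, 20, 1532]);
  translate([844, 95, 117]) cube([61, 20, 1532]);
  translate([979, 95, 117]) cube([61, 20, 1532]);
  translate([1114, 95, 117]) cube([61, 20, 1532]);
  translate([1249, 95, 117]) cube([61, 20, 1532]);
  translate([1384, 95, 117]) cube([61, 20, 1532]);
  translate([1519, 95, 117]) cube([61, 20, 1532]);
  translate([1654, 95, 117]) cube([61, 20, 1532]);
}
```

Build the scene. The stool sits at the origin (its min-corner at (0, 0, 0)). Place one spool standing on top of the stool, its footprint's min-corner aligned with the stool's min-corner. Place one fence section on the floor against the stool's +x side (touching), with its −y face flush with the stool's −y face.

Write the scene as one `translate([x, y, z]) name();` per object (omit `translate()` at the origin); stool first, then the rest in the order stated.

stool();
translate([0, 0, 433]) spool();
translate([314, 0, 0]) fence_section();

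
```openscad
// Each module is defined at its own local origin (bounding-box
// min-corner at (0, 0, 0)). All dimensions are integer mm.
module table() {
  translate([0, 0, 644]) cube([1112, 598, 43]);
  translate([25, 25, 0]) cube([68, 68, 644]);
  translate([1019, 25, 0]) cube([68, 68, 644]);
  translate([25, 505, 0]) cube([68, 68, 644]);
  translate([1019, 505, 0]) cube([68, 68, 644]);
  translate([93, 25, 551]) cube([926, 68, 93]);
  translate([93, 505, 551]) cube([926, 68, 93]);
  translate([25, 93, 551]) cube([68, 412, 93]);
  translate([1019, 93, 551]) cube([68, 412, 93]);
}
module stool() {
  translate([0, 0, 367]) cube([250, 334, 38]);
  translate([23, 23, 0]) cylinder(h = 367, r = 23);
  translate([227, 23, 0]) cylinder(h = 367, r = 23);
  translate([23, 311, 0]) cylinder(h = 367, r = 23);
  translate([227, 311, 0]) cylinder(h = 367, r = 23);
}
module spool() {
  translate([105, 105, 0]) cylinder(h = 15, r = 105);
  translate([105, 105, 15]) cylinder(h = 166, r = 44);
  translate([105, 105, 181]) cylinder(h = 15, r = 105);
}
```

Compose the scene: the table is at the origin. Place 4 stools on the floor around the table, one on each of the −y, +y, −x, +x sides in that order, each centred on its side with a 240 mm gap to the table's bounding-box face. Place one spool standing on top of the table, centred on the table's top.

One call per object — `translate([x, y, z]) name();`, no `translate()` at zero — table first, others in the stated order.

table();
translate([431, -574, 0]) stool();
translate([431, 838, 0]) stool();
translate([-490, 132, 0]) stool();
translate([1352, 132, 0]) stool();
translate([451, 194, 687]) spool();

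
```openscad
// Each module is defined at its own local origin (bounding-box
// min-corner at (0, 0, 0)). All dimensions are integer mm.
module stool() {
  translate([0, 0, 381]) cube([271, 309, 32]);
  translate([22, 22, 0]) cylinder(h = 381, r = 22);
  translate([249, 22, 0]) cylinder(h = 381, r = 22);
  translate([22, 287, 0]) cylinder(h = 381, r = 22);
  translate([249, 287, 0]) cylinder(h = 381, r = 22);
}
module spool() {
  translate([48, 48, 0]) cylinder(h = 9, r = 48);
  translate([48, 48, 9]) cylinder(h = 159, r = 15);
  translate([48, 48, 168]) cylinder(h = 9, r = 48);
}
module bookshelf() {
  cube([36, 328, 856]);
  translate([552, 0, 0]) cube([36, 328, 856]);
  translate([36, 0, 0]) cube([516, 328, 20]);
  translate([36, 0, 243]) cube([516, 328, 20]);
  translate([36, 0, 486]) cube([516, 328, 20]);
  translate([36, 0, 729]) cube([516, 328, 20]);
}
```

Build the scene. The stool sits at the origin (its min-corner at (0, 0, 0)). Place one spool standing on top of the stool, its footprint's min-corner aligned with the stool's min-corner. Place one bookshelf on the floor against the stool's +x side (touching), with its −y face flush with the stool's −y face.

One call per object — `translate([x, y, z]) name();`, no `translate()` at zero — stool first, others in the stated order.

stool();
translate([0, 0, 413]) spool();
translate([271, 0, 0]) bookshelf();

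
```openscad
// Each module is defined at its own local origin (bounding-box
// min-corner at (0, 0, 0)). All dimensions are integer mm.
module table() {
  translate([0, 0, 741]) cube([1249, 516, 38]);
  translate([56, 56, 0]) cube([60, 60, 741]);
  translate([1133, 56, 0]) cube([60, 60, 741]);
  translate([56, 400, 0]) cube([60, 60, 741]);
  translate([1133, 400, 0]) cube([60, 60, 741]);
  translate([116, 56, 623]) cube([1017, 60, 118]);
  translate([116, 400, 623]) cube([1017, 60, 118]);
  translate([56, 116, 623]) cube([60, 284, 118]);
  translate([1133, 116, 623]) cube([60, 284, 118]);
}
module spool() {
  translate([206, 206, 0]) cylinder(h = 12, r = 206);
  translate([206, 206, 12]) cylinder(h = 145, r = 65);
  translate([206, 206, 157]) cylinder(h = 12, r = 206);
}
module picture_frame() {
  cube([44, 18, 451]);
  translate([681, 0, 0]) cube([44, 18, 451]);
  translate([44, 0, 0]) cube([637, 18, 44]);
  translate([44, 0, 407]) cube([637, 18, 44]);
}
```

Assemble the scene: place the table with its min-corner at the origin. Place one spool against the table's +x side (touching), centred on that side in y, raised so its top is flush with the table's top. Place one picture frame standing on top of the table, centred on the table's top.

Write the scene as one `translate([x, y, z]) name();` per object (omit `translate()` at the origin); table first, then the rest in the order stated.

table();
translate([1249, 52, 610]) spool();
translate([262, 249, 779]) picture_frame();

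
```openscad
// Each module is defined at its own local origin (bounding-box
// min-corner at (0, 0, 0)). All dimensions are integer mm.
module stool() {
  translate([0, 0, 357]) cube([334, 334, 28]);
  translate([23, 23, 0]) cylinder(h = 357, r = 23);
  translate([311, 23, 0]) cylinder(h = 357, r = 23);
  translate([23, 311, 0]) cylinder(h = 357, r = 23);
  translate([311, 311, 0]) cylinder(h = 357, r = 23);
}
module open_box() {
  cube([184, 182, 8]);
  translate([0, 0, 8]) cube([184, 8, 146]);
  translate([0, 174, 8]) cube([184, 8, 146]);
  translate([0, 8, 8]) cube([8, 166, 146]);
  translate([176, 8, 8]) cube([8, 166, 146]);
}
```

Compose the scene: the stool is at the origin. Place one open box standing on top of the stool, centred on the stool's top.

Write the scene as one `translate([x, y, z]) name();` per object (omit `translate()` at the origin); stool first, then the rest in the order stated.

stool();
translate([75, 76, 385]) open_box();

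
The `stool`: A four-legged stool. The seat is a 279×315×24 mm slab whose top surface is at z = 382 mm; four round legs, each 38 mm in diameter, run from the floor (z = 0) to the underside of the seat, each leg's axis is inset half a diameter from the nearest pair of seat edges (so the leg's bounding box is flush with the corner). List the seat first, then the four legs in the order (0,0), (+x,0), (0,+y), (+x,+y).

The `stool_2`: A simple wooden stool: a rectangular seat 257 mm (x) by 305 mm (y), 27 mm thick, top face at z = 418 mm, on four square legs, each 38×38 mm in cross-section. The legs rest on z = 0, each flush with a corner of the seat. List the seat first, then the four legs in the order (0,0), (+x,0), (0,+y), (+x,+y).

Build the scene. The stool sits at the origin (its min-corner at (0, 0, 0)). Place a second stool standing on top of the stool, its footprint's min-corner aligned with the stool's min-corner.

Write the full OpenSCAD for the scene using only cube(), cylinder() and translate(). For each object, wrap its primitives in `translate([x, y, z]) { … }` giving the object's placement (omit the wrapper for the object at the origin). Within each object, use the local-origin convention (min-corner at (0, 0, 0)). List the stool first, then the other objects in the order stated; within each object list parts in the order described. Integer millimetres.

translate([0, 0, 358]) cube([279, 315, 24]);
translate([19, 19, 0]) cylinder(h = 358, r = 19);
translate([260, 19, 0]) cylinder(h = 358, r = 19);
translate([19, 296, 0]) cylinder(h = 358, r = 19);
translate([260, 296, 0]) cylinder(h = 358, r = 19);
translate([0, 0, 382]) {
  translate([0, 0, 391]) cube([257, 305, 27]);
  cube([38, 38, 391]);
  translate([219, 0, 0]) cube([38, 38, 391]);
  translate([0, 267, 0]) cube([38, 38, 391]);
  translate([219, 267, 0]) cube([38, 38, 391]);
}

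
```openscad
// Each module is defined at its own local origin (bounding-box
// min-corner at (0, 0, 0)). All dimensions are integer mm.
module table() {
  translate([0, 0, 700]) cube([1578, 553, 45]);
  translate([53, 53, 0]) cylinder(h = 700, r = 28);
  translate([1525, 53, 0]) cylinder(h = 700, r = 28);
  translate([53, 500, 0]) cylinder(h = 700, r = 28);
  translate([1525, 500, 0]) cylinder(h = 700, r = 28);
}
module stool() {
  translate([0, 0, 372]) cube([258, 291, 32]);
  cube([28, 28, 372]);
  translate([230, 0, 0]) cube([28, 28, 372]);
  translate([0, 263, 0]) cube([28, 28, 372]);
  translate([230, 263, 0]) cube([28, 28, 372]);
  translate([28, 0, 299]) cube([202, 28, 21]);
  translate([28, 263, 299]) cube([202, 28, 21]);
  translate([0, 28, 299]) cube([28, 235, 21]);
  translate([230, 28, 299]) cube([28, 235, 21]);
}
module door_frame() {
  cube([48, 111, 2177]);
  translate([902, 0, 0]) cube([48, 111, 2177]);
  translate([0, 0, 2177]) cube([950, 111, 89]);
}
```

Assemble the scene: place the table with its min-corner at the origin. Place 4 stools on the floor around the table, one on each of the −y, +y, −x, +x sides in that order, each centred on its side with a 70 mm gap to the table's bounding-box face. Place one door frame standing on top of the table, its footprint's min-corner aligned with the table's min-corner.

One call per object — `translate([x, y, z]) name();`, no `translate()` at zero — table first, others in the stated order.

table();
translate([660, -361, 0]) stool();
translate([660, 623, 0]) stool();
translate([-328, 131, 0]) stool();
translate([1648, 131, 0]) stool();
translate([0, 0, 745]) door_frame();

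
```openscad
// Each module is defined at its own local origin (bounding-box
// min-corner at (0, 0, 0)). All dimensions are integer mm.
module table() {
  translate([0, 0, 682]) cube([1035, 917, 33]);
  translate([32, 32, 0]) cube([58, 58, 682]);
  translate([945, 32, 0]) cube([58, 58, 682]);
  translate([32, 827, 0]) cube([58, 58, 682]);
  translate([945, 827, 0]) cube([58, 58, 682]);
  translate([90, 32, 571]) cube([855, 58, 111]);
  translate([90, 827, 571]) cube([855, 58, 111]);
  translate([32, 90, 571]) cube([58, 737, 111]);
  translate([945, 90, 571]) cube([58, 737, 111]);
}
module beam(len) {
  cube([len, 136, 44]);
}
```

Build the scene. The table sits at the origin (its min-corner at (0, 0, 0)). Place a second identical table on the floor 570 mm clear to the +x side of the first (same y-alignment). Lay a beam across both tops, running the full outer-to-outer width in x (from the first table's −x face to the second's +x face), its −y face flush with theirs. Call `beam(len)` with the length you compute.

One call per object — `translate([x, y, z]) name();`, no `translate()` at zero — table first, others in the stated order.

table();
translate([1605, 0, 0]) table();
translate([0, 0, 715]) beam(2640);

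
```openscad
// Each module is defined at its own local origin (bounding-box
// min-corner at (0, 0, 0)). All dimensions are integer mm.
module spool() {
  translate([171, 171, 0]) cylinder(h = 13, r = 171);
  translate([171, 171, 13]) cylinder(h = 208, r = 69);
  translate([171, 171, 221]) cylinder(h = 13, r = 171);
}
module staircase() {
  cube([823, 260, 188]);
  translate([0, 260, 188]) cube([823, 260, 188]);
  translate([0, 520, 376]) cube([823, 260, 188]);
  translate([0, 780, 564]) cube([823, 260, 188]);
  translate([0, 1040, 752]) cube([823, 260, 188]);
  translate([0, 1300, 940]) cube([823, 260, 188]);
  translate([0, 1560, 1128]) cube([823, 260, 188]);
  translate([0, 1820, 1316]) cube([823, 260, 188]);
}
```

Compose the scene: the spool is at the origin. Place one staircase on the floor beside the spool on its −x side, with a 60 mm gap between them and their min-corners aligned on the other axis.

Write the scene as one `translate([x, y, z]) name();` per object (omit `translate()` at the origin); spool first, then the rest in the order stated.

spool();
translate([-883, 0, 0]) staircase();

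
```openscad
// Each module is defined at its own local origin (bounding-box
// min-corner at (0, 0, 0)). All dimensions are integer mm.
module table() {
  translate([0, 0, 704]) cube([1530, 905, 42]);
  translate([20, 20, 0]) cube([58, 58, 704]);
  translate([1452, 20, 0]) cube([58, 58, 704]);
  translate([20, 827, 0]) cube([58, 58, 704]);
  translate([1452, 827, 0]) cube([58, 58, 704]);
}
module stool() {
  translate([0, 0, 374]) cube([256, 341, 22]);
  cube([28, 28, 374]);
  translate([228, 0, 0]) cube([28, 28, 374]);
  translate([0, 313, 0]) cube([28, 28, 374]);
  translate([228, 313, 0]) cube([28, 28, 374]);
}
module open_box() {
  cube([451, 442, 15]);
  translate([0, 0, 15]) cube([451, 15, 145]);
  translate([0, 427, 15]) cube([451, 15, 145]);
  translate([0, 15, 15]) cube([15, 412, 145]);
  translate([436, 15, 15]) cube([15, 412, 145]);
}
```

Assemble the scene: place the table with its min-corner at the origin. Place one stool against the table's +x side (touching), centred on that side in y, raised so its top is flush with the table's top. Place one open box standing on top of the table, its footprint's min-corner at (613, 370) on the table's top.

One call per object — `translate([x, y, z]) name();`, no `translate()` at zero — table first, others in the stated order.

table();
translate([1530, 282, 350]) stool();
translate([613, 370, 746]) open_box();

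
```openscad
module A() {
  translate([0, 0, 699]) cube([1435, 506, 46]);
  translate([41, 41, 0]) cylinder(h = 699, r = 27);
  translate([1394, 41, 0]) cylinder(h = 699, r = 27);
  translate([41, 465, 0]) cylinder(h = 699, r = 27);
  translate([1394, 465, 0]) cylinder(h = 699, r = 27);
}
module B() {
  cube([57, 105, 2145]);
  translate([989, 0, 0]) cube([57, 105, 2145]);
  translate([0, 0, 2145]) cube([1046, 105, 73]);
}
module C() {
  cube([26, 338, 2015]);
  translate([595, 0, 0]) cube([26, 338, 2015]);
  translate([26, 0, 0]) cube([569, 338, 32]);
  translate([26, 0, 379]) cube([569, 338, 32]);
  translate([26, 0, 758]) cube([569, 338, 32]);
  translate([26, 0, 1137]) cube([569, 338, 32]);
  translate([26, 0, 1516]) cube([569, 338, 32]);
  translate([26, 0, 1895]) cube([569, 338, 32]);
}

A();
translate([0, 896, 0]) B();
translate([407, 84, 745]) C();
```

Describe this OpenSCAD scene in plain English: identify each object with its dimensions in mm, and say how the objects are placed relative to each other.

A is a table: top 1435 mm (x) × 506 mm (y), 46 mm thick, upper face at z = 745 mm, on four round legs of 54 mm diameter, each leg's bounding box inset 14 mm from the nearest pair of top edges, running from z = 0 to the bottom of the top.

B is a door frame. The clear opening is 932 mm wide and 2145 mm high. Two 57 mm wide jambs, 105 mm deep, stand either side of the opening from the floor to the top of the opening. A 73 mm thick head sits across the top of both jambs, spanning the full outside width of the frame.

C is an open bookshelf. Two side panels, each 26 mm thick, 338 mm deep and 2015 mm tall, stand 621 mm apart (outside-to-outside). Between them sit 6 shelves, each 32 mm thick and 338 mm deep, spanning the full gap between the sides. The bottom shelf rests on the floor (its underside at z = 0) and the clear gap between one shelf's top and the next shelf's underside is 347 mm.

The door frame is on the floor beside the table on its +y side. The bookshelf is on top of the table, centred.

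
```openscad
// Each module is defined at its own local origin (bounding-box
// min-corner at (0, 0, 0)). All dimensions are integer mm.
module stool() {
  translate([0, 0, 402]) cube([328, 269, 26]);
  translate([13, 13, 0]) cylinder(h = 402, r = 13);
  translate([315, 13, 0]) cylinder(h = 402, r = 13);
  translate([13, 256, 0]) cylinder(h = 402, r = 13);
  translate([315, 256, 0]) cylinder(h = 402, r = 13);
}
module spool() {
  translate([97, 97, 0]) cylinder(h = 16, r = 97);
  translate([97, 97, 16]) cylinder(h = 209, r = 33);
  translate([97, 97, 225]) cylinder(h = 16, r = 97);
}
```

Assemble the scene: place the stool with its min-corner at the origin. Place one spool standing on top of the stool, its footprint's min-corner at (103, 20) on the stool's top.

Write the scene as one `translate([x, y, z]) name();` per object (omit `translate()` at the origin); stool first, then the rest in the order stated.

stool();
translate([103, 20, 428]) spool();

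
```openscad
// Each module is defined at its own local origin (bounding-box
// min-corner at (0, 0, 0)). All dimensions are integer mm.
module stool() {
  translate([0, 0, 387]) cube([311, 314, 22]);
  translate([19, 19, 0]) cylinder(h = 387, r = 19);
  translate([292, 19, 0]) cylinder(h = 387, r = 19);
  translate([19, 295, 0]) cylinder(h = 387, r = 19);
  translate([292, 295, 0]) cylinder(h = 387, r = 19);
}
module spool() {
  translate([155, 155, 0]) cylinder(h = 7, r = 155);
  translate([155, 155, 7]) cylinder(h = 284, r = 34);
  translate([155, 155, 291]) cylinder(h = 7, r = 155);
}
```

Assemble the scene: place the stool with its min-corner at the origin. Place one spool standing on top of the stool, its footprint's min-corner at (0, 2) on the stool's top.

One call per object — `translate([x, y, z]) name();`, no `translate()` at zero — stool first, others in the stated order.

stool();
translate([0, 2, 409]) spool();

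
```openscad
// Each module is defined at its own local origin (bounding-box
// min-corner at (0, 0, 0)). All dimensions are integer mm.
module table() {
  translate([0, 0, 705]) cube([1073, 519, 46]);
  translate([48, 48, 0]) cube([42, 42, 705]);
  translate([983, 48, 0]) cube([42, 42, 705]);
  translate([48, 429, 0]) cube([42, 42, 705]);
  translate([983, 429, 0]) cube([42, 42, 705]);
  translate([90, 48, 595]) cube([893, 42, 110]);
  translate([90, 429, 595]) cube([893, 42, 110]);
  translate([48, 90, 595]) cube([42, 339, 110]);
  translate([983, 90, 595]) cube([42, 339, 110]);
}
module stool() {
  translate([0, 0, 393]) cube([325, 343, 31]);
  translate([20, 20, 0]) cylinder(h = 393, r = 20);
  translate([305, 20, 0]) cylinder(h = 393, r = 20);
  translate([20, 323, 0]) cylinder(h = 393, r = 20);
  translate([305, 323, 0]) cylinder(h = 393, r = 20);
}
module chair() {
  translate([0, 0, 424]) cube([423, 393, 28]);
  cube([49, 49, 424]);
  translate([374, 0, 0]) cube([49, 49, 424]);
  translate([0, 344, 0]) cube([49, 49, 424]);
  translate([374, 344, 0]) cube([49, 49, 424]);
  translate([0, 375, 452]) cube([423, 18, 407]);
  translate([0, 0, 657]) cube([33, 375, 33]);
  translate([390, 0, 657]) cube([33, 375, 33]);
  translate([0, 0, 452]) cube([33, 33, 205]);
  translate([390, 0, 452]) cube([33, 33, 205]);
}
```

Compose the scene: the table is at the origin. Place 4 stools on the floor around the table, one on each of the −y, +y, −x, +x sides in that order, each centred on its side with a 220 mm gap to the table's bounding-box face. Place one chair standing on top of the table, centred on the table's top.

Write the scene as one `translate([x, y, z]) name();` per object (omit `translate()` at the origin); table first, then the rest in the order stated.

table();
translate([374, -563, 0]) stool();
translate([374, 739, 0]) stool();
translate([-545, 88, 0]) stool();
translate([1293, 88, 0]) stool();
translate([325, 63, 751]) chair();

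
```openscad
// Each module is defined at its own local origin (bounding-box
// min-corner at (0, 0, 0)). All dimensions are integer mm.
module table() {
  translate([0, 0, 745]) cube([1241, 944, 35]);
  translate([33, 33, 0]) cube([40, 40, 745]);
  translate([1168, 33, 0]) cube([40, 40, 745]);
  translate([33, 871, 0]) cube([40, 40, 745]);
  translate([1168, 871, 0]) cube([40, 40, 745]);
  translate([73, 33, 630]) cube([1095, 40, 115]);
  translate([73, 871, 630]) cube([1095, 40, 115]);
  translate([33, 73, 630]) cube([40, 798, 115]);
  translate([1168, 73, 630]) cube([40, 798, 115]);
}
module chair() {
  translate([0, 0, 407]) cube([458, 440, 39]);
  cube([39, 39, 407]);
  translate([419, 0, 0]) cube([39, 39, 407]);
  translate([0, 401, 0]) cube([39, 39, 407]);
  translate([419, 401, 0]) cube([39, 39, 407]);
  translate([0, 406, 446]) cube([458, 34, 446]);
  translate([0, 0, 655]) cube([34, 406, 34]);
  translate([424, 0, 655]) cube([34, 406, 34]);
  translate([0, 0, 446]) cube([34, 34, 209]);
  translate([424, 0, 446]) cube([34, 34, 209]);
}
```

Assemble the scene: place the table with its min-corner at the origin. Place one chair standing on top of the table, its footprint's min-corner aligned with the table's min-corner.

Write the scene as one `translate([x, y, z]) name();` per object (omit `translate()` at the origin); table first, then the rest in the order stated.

table();
translate([0, 0, 780]) chair();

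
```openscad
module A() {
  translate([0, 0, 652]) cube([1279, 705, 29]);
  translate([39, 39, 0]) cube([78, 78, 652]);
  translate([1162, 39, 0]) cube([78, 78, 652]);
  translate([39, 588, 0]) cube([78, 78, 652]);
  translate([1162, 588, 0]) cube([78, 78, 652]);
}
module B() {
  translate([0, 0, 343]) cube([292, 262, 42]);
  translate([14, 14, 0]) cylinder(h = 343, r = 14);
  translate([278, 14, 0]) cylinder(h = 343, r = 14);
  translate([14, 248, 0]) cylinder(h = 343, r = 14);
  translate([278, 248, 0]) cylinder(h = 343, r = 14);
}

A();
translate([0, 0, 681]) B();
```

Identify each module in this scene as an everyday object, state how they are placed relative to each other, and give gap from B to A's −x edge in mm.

A is a table. B is a stool. The stool is on top of the table. The gap from the stool to the table's −x edge is 0 mm.

The stool's min-x is at 0; the table's min-x is 0; gap = 0 mm.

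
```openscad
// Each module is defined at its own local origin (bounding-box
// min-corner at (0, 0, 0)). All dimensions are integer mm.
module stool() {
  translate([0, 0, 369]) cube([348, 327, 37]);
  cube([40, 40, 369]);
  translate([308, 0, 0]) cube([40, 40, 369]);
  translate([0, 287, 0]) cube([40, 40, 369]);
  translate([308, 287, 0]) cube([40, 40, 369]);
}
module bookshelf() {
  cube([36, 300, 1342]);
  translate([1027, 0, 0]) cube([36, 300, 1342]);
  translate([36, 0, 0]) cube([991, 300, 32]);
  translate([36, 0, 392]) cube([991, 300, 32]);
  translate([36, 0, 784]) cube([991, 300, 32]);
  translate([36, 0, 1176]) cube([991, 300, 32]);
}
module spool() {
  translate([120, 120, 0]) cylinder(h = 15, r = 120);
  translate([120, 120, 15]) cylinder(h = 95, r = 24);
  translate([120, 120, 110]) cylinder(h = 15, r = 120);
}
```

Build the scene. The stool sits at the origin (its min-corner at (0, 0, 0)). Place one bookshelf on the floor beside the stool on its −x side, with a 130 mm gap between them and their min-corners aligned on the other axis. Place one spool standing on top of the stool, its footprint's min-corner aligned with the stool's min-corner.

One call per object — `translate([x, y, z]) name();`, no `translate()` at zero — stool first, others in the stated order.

stool();
translate([-1193, 0, 0]) bookshelf();
translate([0, 0, 406]) spool();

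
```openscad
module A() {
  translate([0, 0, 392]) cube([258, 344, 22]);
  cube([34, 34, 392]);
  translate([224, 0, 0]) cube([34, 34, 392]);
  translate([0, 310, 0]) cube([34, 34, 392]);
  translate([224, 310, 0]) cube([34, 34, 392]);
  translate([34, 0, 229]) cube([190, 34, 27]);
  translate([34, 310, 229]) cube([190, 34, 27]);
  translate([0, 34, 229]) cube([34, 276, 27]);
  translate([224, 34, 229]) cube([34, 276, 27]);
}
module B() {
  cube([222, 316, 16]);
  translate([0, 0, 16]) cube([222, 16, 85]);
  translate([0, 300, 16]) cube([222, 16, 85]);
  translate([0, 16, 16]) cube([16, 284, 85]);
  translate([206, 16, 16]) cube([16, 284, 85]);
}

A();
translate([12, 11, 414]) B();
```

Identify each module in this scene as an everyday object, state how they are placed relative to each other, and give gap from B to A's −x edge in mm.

A is a stool. B is an open box. The open box is on top of the stool. The gap from the open box to the stool's −x edge is 12 mm.

The open box's min-x is at 12; the stool's min-x is 0; gap = 12 mm.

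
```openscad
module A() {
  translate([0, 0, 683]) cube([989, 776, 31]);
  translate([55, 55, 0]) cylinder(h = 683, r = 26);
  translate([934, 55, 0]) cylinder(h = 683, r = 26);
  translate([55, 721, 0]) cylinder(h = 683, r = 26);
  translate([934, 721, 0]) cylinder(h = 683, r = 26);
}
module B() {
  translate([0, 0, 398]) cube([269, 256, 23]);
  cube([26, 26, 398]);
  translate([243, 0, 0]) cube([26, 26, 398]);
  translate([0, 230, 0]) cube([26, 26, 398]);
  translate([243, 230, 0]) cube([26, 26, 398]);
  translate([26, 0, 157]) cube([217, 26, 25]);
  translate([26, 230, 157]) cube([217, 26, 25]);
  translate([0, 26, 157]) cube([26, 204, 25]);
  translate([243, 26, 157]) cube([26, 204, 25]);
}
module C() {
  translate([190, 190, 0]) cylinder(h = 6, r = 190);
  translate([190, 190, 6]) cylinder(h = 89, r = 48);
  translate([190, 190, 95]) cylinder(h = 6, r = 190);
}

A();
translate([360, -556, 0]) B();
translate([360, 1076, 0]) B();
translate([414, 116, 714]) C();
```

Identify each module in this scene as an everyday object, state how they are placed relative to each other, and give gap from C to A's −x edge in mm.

A is a table. B is a stool. C is a spool. Two stools sit around the table at the −y, +y sides. The spool is on top of the table. The gap from the spool to the table's −x edge is 414 mm.

The spool's min-x is at 414; the table's min-x is 0; gap = 414 mm.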